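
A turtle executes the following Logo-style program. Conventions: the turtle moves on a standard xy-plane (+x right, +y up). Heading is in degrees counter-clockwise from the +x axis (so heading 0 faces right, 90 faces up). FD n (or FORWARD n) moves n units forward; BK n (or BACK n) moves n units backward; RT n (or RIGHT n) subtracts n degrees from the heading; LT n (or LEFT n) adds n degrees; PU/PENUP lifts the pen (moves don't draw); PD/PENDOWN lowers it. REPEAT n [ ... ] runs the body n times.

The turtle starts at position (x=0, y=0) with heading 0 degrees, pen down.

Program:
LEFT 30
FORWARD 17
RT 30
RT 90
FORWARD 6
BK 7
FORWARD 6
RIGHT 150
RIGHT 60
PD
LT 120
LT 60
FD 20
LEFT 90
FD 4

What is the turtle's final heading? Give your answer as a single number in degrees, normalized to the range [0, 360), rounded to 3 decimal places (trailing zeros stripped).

Answer: 330

Derivation:
Executing turtle program step by step:
Start: pos=(0,0), heading=0, pen down
LT 30: heading 0 -> 30
FD 17: (0,0) -> (14.722,8.5) [heading=30, draw]
RT 30: heading 30 -> 0
RT 90: heading 0 -> 270
FD 6: (14.722,8.5) -> (14.722,2.5) [heading=270, draw]
BK 7: (14.722,2.5) -> (14.722,9.5) [heading=270, draw]
FD 6: (14.722,9.5) -> (14.722,3.5) [heading=270, draw]
RT 150: heading 270 -> 120
RT 60: heading 120 -> 60
PD: pen down
LT 120: heading 60 -> 180
LT 60: heading 180 -> 240
FD 20: (14.722,3.5) -> (4.722,-13.821) [heading=240, draw]
LT 90: heading 240 -> 330
FD 4: (4.722,-13.821) -> (8.187,-15.821) [heading=330, draw]
Final: pos=(8.187,-15.821), heading=330, 6 segment(s) drawn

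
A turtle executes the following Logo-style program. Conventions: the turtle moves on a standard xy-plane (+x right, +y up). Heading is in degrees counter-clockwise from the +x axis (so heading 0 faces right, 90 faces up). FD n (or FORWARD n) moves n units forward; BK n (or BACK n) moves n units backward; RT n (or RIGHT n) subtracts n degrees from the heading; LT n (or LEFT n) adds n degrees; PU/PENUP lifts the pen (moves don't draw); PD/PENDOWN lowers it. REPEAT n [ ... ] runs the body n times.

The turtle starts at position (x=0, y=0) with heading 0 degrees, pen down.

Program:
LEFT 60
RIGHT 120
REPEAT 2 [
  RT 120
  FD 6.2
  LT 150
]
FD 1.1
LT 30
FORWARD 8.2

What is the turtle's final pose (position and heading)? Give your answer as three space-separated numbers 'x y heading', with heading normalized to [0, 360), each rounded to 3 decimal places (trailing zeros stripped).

Executing turtle program step by step:
Start: pos=(0,0), heading=0, pen down
LT 60: heading 0 -> 60
RT 120: heading 60 -> 300
REPEAT 2 [
  -- iteration 1/2 --
  RT 120: heading 300 -> 180
  FD 6.2: (0,0) -> (-6.2,0) [heading=180, draw]
  LT 150: heading 180 -> 330
  -- iteration 2/2 --
  RT 120: heading 330 -> 210
  FD 6.2: (-6.2,0) -> (-11.569,-3.1) [heading=210, draw]
  LT 150: heading 210 -> 0
]
FD 1.1: (-11.569,-3.1) -> (-10.469,-3.1) [heading=0, draw]
LT 30: heading 0 -> 30
FD 8.2: (-10.469,-3.1) -> (-3.368,1) [heading=30, draw]
Final: pos=(-3.368,1), heading=30, 4 segment(s) drawn

Answer: -3.368 1 30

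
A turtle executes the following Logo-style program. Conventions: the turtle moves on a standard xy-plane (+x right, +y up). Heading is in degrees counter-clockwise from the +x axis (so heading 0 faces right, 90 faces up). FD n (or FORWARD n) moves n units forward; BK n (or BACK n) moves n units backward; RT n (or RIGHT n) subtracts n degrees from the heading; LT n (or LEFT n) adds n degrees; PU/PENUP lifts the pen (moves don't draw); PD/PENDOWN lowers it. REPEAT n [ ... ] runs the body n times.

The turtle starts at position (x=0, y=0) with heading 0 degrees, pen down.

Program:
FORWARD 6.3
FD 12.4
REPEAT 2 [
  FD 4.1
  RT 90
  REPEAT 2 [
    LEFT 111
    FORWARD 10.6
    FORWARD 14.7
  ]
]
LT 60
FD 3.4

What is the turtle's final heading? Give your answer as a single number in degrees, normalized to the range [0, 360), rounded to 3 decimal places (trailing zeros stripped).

Executing turtle program step by step:
Start: pos=(0,0), heading=0, pen down
FD 6.3: (0,0) -> (6.3,0) [heading=0, draw]
FD 12.4: (6.3,0) -> (18.7,0) [heading=0, draw]
REPEAT 2 [
  -- iteration 1/2 --
  FD 4.1: (18.7,0) -> (22.8,0) [heading=0, draw]
  RT 90: heading 0 -> 270
  REPEAT 2 [
    -- iteration 1/2 --
    LT 111: heading 270 -> 21
    FD 10.6: (22.8,0) -> (32.696,3.799) [heading=21, draw]
    FD 14.7: (32.696,3.799) -> (46.42,9.067) [heading=21, draw]
    -- iteration 2/2 --
    LT 111: heading 21 -> 132
    FD 10.6: (46.42,9.067) -> (39.327,16.944) [heading=132, draw]
    FD 14.7: (39.327,16.944) -> (29.491,27.868) [heading=132, draw]
  ]
  -- iteration 2/2 --
  FD 4.1: (29.491,27.868) -> (26.747,30.915) [heading=132, draw]
  RT 90: heading 132 -> 42
  REPEAT 2 [
    -- iteration 1/2 --
    LT 111: heading 42 -> 153
    FD 10.6: (26.747,30.915) -> (17.302,35.727) [heading=153, draw]
    FD 14.7: (17.302,35.727) -> (4.205,42.401) [heading=153, draw]
    -- iteration 2/2 --
    LT 111: heading 153 -> 264
    FD 10.6: (4.205,42.401) -> (3.097,31.859) [heading=264, draw]
    FD 14.7: (3.097,31.859) -> (1.56,17.24) [heading=264, draw]
  ]
]
LT 60: heading 264 -> 324
FD 3.4: (1.56,17.24) -> (4.311,15.241) [heading=324, draw]
Final: pos=(4.311,15.241), heading=324, 13 segment(s) drawn

Answer: 324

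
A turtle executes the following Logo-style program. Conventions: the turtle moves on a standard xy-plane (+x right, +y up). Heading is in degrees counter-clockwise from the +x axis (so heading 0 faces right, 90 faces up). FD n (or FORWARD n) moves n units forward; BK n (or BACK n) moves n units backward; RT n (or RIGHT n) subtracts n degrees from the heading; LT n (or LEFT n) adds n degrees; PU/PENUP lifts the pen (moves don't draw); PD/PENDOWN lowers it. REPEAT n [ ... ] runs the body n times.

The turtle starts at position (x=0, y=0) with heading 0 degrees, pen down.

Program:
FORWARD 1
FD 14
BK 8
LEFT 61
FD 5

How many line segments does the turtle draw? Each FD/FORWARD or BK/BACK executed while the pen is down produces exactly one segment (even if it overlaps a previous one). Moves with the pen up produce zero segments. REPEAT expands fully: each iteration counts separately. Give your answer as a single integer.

Executing turtle program step by step:
Start: pos=(0,0), heading=0, pen down
FD 1: (0,0) -> (1,0) [heading=0, draw]
FD 14: (1,0) -> (15,0) [heading=0, draw]
BK 8: (15,0) -> (7,0) [heading=0, draw]
LT 61: heading 0 -> 61
FD 5: (7,0) -> (9.424,4.373) [heading=61, draw]
Final: pos=(9.424,4.373), heading=61, 4 segment(s) drawn
Segments drawn: 4

Answer: 4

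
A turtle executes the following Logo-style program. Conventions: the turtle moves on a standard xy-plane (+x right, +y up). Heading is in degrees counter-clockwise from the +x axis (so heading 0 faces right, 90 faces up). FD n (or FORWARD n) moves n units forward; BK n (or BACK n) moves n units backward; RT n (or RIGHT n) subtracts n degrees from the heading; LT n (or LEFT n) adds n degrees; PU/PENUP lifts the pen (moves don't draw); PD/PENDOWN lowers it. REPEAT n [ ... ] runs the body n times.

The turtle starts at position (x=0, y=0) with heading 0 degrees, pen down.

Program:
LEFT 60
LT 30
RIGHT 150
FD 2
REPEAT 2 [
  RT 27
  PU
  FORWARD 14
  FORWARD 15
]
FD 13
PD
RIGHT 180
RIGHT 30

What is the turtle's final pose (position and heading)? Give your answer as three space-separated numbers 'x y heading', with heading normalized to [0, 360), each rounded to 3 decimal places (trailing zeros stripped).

Executing turtle program step by step:
Start: pos=(0,0), heading=0, pen down
LT 60: heading 0 -> 60
LT 30: heading 60 -> 90
RT 150: heading 90 -> 300
FD 2: (0,0) -> (1,-1.732) [heading=300, draw]
REPEAT 2 [
  -- iteration 1/2 --
  RT 27: heading 300 -> 273
  PU: pen up
  FD 14: (1,-1.732) -> (1.733,-15.713) [heading=273, move]
  FD 15: (1.733,-15.713) -> (2.518,-30.692) [heading=273, move]
  -- iteration 2/2 --
  RT 27: heading 273 -> 246
  PU: pen up
  FD 14: (2.518,-30.692) -> (-3.177,-43.482) [heading=246, move]
  FD 15: (-3.177,-43.482) -> (-9.278,-57.185) [heading=246, move]
]
FD 13: (-9.278,-57.185) -> (-14.565,-69.061) [heading=246, move]
PD: pen down
RT 180: heading 246 -> 66
RT 30: heading 66 -> 36
Final: pos=(-14.565,-69.061), heading=36, 1 segment(s) drawn

Answer: -14.565 -69.061 36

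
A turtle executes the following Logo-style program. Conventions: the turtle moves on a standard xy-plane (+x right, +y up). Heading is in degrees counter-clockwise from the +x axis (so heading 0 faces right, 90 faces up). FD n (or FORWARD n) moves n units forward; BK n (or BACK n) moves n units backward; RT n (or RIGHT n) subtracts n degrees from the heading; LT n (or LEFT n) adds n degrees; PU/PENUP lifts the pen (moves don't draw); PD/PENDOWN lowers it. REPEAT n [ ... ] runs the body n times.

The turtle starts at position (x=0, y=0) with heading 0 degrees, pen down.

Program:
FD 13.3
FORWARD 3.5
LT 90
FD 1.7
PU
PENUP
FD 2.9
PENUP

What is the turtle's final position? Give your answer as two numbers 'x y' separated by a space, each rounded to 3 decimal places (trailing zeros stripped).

Executing turtle program step by step:
Start: pos=(0,0), heading=0, pen down
FD 13.3: (0,0) -> (13.3,0) [heading=0, draw]
FD 3.5: (13.3,0) -> (16.8,0) [heading=0, draw]
LT 90: heading 0 -> 90
FD 1.7: (16.8,0) -> (16.8,1.7) [heading=90, draw]
PU: pen up
PU: pen up
FD 2.9: (16.8,1.7) -> (16.8,4.6) [heading=90, move]
PU: pen up
Final: pos=(16.8,4.6), heading=90, 3 segment(s) drawn

Answer: 16.8 4.6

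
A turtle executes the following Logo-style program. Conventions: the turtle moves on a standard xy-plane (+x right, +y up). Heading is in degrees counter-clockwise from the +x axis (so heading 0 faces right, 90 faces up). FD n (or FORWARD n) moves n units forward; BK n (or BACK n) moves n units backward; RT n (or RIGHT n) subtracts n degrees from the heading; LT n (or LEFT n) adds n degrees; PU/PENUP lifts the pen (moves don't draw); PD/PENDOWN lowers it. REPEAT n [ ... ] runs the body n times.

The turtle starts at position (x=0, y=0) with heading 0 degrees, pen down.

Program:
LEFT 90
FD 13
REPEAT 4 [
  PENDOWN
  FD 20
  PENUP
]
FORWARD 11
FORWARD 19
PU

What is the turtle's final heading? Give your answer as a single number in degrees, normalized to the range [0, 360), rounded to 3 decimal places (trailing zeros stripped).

Answer: 90

Derivation:
Executing turtle program step by step:
Start: pos=(0,0), heading=0, pen down
LT 90: heading 0 -> 90
FD 13: (0,0) -> (0,13) [heading=90, draw]
REPEAT 4 [
  -- iteration 1/4 --
  PD: pen down
  FD 20: (0,13) -> (0,33) [heading=90, draw]
  PU: pen up
  -- iteration 2/4 --
  PD: pen down
  FD 20: (0,33) -> (0,53) [heading=90, draw]
  PU: pen up
  -- iteration 3/4 --
  PD: pen down
  FD 20: (0,53) -> (0,73) [heading=90, draw]
  PU: pen up
  -- iteration 4/4 --
  PD: pen down
  FD 20: (0,73) -> (0,93) [heading=90, draw]
  PU: pen up
]
FD 11: (0,93) -> (0,104) [heading=90, move]
FD 19: (0,104) -> (0,123) [heading=90, move]
PU: pen up
Final: pos=(0,123), heading=90, 5 segment(s) drawn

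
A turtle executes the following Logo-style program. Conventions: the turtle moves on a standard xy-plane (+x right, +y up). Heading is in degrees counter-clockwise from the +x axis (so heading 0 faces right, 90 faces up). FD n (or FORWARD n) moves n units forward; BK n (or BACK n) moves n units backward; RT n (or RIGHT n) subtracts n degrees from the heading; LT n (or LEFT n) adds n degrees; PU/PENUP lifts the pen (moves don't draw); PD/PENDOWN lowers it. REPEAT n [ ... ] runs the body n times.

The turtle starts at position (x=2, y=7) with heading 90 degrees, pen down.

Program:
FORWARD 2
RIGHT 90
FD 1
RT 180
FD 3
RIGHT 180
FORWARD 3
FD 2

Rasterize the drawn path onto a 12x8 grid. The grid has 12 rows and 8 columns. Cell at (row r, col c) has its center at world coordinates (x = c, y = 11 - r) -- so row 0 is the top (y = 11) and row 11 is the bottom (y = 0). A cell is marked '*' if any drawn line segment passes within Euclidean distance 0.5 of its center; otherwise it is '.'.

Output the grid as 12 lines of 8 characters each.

Segment 0: (2,7) -> (2,9)
Segment 1: (2,9) -> (3,9)
Segment 2: (3,9) -> (0,9)
Segment 3: (0,9) -> (3,9)
Segment 4: (3,9) -> (5,9)

Answer: ........
........
******..
..*.....
..*.....
........
........
........
........
........
........
........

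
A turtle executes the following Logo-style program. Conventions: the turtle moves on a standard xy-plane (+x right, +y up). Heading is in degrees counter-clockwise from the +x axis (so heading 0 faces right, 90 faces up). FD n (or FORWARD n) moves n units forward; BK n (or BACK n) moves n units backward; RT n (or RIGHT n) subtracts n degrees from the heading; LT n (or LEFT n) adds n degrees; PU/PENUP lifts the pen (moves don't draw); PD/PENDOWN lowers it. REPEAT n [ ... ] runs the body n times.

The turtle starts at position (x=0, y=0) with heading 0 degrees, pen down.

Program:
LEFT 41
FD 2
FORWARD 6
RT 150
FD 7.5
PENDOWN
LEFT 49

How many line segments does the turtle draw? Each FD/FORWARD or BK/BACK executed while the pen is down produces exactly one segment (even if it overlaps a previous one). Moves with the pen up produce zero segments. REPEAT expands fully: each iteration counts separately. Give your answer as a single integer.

Executing turtle program step by step:
Start: pos=(0,0), heading=0, pen down
LT 41: heading 0 -> 41
FD 2: (0,0) -> (1.509,1.312) [heading=41, draw]
FD 6: (1.509,1.312) -> (6.038,5.248) [heading=41, draw]
RT 150: heading 41 -> 251
FD 7.5: (6.038,5.248) -> (3.596,-1.843) [heading=251, draw]
PD: pen down
LT 49: heading 251 -> 300
Final: pos=(3.596,-1.843), heading=300, 3 segment(s) drawn
Segments drawn: 3

Answer: 3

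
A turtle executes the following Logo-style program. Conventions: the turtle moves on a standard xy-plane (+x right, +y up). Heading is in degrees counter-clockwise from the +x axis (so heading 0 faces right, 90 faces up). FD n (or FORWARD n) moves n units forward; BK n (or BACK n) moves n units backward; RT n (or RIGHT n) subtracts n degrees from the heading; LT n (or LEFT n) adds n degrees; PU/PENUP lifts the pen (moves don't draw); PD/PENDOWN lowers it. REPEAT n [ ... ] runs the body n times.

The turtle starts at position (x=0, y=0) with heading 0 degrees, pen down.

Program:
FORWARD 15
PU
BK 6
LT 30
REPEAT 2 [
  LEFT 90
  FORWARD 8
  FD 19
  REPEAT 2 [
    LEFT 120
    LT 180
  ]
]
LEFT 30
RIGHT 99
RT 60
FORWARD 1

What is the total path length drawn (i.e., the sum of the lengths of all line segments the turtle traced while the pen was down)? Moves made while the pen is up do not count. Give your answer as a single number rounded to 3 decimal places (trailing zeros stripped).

Answer: 15

Derivation:
Executing turtle program step by step:
Start: pos=(0,0), heading=0, pen down
FD 15: (0,0) -> (15,0) [heading=0, draw]
PU: pen up
BK 6: (15,0) -> (9,0) [heading=0, move]
LT 30: heading 0 -> 30
REPEAT 2 [
  -- iteration 1/2 --
  LT 90: heading 30 -> 120
  FD 8: (9,0) -> (5,6.928) [heading=120, move]
  FD 19: (5,6.928) -> (-4.5,23.383) [heading=120, move]
  REPEAT 2 [
    -- iteration 1/2 --
    LT 120: heading 120 -> 240
    LT 180: heading 240 -> 60
    -- iteration 2/2 --
    LT 120: heading 60 -> 180
    LT 180: heading 180 -> 0
  ]
  -- iteration 2/2 --
  LT 90: heading 0 -> 90
  FD 8: (-4.5,23.383) -> (-4.5,31.383) [heading=90, move]
  FD 19: (-4.5,31.383) -> (-4.5,50.383) [heading=90, move]
  REPEAT 2 [
    -- iteration 1/2 --
    LT 120: heading 90 -> 210
    LT 180: heading 210 -> 30
    -- iteration 2/2 --
    LT 120: heading 30 -> 150
    LT 180: heading 150 -> 330
  ]
]
LT 30: heading 330 -> 0
RT 99: heading 0 -> 261
RT 60: heading 261 -> 201
FD 1: (-4.5,50.383) -> (-5.434,50.024) [heading=201, move]
Final: pos=(-5.434,50.024), heading=201, 1 segment(s) drawn

Segment lengths:
  seg 1: (0,0) -> (15,0), length = 15
Total = 15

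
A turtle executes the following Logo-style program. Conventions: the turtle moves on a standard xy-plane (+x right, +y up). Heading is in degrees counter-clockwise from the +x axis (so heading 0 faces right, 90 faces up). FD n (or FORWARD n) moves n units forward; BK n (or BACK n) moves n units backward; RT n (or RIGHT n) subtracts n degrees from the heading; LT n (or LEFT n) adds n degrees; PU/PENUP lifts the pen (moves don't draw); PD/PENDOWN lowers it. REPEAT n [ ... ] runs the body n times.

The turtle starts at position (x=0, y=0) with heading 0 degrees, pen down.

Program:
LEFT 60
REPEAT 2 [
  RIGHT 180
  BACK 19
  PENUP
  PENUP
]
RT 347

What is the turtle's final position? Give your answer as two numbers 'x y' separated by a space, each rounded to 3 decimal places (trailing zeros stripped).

Answer: 0 0

Derivation:
Executing turtle program step by step:
Start: pos=(0,0), heading=0, pen down
LT 60: heading 0 -> 60
REPEAT 2 [
  -- iteration 1/2 --
  RT 180: heading 60 -> 240
  BK 19: (0,0) -> (9.5,16.454) [heading=240, draw]
  PU: pen up
  PU: pen up
  -- iteration 2/2 --
  RT 180: heading 240 -> 60
  BK 19: (9.5,16.454) -> (0,0) [heading=60, move]
  PU: pen up
  PU: pen up
]
RT 347: heading 60 -> 73
Final: pos=(0,0), heading=73, 1 segment(s) drawn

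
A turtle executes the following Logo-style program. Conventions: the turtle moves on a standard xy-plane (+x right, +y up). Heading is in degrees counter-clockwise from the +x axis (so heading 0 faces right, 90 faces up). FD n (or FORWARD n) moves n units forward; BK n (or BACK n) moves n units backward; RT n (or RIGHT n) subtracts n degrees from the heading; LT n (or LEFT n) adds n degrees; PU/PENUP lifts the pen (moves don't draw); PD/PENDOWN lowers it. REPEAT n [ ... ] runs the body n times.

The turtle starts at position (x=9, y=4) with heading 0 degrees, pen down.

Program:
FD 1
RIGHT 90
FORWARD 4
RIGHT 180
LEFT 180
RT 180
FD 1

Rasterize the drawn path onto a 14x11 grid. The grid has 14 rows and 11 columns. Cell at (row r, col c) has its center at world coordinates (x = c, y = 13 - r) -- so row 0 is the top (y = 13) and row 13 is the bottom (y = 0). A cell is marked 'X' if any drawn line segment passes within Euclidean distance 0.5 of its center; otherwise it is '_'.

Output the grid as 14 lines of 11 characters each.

Segment 0: (9,4) -> (10,4)
Segment 1: (10,4) -> (10,0)
Segment 2: (10,0) -> (10,1)

Answer: ___________
___________
___________
___________
___________
___________
___________
___________
___________
_________XX
__________X
__________X
__________X
__________X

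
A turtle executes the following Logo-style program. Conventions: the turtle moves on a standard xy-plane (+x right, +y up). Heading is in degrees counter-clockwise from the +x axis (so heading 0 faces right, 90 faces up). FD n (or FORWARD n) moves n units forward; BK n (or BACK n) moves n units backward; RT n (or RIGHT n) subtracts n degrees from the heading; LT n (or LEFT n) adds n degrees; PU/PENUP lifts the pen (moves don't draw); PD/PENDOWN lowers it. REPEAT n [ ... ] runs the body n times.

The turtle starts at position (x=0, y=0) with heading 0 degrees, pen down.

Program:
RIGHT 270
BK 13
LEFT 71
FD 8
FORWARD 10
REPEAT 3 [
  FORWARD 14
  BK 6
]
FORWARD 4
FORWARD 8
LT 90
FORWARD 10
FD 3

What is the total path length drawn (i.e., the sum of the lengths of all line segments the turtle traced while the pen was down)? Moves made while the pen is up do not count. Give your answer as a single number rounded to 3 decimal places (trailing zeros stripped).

Answer: 116

Derivation:
Executing turtle program step by step:
Start: pos=(0,0), heading=0, pen down
RT 270: heading 0 -> 90
BK 13: (0,0) -> (0,-13) [heading=90, draw]
LT 71: heading 90 -> 161
FD 8: (0,-13) -> (-7.564,-10.395) [heading=161, draw]
FD 10: (-7.564,-10.395) -> (-17.019,-7.14) [heading=161, draw]
REPEAT 3 [
  -- iteration 1/3 --
  FD 14: (-17.019,-7.14) -> (-30.257,-2.582) [heading=161, draw]
  BK 6: (-30.257,-2.582) -> (-24.583,-4.535) [heading=161, draw]
  -- iteration 2/3 --
  FD 14: (-24.583,-4.535) -> (-37.821,0.023) [heading=161, draw]
  BK 6: (-37.821,0.023) -> (-32.148,-1.931) [heading=161, draw]
  -- iteration 3/3 --
  FD 14: (-32.148,-1.931) -> (-45.385,2.627) [heading=161, draw]
  BK 6: (-45.385,2.627) -> (-39.712,0.674) [heading=161, draw]
]
FD 4: (-39.712,0.674) -> (-43.494,1.976) [heading=161, draw]
FD 8: (-43.494,1.976) -> (-51.058,4.581) [heading=161, draw]
LT 90: heading 161 -> 251
FD 10: (-51.058,4.581) -> (-54.314,-4.875) [heading=251, draw]
FD 3: (-54.314,-4.875) -> (-55.29,-7.711) [heading=251, draw]
Final: pos=(-55.29,-7.711), heading=251, 13 segment(s) drawn

Segment lengths:
  seg 1: (0,0) -> (0,-13), length = 13
  seg 2: (0,-13) -> (-7.564,-10.395), length = 8
  seg 3: (-7.564,-10.395) -> (-17.019,-7.14), length = 10
  seg 4: (-17.019,-7.14) -> (-30.257,-2.582), length = 14
  seg 5: (-30.257,-2.582) -> (-24.583,-4.535), length = 6
  seg 6: (-24.583,-4.535) -> (-37.821,0.023), length = 14
  seg 7: (-37.821,0.023) -> (-32.148,-1.931), length = 6
  seg 8: (-32.148,-1.931) -> (-45.385,2.627), length = 14
  seg 9: (-45.385,2.627) -> (-39.712,0.674), length = 6
  seg 10: (-39.712,0.674) -> (-43.494,1.976), length = 4
  seg 11: (-43.494,1.976) -> (-51.058,4.581), length = 8
  seg 12: (-51.058,4.581) -> (-54.314,-4.875), length = 10
  seg 13: (-54.314,-4.875) -> (-55.29,-7.711), length = 3
Total = 116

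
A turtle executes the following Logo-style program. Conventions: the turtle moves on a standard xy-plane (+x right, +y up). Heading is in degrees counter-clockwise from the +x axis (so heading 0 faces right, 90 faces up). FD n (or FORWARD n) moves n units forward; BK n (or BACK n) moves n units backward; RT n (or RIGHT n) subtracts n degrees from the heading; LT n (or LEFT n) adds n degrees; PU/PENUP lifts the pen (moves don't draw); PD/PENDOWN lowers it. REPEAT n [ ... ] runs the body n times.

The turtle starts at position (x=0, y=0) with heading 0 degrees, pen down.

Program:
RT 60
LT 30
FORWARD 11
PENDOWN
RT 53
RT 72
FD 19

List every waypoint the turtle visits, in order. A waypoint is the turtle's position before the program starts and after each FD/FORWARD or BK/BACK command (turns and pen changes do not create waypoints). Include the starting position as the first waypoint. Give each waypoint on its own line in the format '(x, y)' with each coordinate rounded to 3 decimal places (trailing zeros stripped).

Executing turtle program step by step:
Start: pos=(0,0), heading=0, pen down
RT 60: heading 0 -> 300
LT 30: heading 300 -> 330
FD 11: (0,0) -> (9.526,-5.5) [heading=330, draw]
PD: pen down
RT 53: heading 330 -> 277
RT 72: heading 277 -> 205
FD 19: (9.526,-5.5) -> (-7.694,-13.53) [heading=205, draw]
Final: pos=(-7.694,-13.53), heading=205, 2 segment(s) drawn
Waypoints (3 total):
(0, 0)
(9.526, -5.5)
(-7.694, -13.53)

Answer: (0, 0)
(9.526, -5.5)
(-7.694, -13.53)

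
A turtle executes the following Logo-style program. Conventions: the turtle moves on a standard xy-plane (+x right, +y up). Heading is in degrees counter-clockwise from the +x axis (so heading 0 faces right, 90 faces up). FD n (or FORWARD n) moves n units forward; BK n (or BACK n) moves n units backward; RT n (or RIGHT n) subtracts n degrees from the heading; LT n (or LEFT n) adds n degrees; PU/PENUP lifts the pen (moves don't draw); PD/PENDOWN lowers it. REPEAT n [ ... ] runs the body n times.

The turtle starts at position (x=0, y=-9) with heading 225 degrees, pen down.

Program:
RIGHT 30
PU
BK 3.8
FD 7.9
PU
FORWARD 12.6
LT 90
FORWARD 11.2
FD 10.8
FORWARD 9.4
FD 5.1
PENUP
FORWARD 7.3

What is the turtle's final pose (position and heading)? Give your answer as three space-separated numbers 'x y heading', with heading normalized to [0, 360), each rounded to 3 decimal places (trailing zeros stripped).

Executing turtle program step by step:
Start: pos=(0,-9), heading=225, pen down
RT 30: heading 225 -> 195
PU: pen up
BK 3.8: (0,-9) -> (3.671,-8.016) [heading=195, move]
FD 7.9: (3.671,-8.016) -> (-3.96,-10.061) [heading=195, move]
PU: pen up
FD 12.6: (-3.96,-10.061) -> (-16.131,-13.322) [heading=195, move]
LT 90: heading 195 -> 285
FD 11.2: (-16.131,-13.322) -> (-13.232,-24.141) [heading=285, move]
FD 10.8: (-13.232,-24.141) -> (-10.437,-34.573) [heading=285, move]
FD 9.4: (-10.437,-34.573) -> (-8.004,-43.652) [heading=285, move]
FD 5.1: (-8.004,-43.652) -> (-6.684,-48.579) [heading=285, move]
PU: pen up
FD 7.3: (-6.684,-48.579) -> (-4.795,-55.63) [heading=285, move]
Final: pos=(-4.795,-55.63), heading=285, 0 segment(s) drawn

Answer: -4.795 -55.63 285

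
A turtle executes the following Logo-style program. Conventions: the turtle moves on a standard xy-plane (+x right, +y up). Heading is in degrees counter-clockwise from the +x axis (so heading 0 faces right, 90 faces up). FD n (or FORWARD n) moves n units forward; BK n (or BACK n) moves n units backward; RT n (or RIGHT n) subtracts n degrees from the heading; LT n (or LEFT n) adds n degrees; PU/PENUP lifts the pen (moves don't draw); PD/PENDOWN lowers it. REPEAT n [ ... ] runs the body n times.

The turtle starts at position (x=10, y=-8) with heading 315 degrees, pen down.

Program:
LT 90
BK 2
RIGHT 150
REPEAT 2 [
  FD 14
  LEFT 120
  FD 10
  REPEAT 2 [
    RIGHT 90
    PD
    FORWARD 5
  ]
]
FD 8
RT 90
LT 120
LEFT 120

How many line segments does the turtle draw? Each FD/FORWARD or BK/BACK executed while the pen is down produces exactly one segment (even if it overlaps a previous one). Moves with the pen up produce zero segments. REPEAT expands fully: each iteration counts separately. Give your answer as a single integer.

Executing turtle program step by step:
Start: pos=(10,-8), heading=315, pen down
LT 90: heading 315 -> 45
BK 2: (10,-8) -> (8.586,-9.414) [heading=45, draw]
RT 150: heading 45 -> 255
REPEAT 2 [
  -- iteration 1/2 --
  FD 14: (8.586,-9.414) -> (4.962,-22.937) [heading=255, draw]
  LT 120: heading 255 -> 15
  FD 10: (4.962,-22.937) -> (14.622,-20.349) [heading=15, draw]
  REPEAT 2 [
    -- iteration 1/2 --
    RT 90: heading 15 -> 285
    PD: pen down
    FD 5: (14.622,-20.349) -> (15.916,-25.179) [heading=285, draw]
    -- iteration 2/2 --
    RT 90: heading 285 -> 195
    PD: pen down
    FD 5: (15.916,-25.179) -> (11.086,-26.473) [heading=195, draw]
  ]
  -- iteration 2/2 --
  FD 14: (11.086,-26.473) -> (-2.437,-30.096) [heading=195, draw]
  LT 120: heading 195 -> 315
  FD 10: (-2.437,-30.096) -> (4.634,-37.167) [heading=315, draw]
  REPEAT 2 [
    -- iteration 1/2 --
    RT 90: heading 315 -> 225
    PD: pen down
    FD 5: (4.634,-37.167) -> (1.099,-40.703) [heading=225, draw]
    -- iteration 2/2 --
    RT 90: heading 225 -> 135
    PD: pen down
    FD 5: (1.099,-40.703) -> (-2.437,-37.167) [heading=135, draw]
  ]
]
FD 8: (-2.437,-37.167) -> (-8.094,-31.51) [heading=135, draw]
RT 90: heading 135 -> 45
LT 120: heading 45 -> 165
LT 120: heading 165 -> 285
Final: pos=(-8.094,-31.51), heading=285, 10 segment(s) drawn
Segments drawn: 10

Answer: 10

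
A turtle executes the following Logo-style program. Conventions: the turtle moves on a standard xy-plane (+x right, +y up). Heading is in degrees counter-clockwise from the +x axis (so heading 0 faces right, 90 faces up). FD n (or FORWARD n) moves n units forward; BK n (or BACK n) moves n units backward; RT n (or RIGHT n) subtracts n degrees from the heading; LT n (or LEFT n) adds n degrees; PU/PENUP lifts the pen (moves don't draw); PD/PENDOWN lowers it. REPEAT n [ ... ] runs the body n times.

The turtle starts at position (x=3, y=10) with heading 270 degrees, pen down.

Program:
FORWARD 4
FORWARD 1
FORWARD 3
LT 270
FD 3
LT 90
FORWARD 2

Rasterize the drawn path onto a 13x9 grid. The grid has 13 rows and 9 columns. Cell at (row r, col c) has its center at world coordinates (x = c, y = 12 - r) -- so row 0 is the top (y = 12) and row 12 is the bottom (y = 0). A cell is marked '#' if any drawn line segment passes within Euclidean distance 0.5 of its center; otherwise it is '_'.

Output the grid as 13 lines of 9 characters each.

Segment 0: (3,10) -> (3,6)
Segment 1: (3,6) -> (3,5)
Segment 2: (3,5) -> (3,2)
Segment 3: (3,2) -> (-0,2)
Segment 4: (-0,2) -> (-0,0)

Answer: _________
_________
___#_____
___#_____
___#_____
___#_____
___#_____
___#_____
___#_____
___#_____
####_____
#________
#________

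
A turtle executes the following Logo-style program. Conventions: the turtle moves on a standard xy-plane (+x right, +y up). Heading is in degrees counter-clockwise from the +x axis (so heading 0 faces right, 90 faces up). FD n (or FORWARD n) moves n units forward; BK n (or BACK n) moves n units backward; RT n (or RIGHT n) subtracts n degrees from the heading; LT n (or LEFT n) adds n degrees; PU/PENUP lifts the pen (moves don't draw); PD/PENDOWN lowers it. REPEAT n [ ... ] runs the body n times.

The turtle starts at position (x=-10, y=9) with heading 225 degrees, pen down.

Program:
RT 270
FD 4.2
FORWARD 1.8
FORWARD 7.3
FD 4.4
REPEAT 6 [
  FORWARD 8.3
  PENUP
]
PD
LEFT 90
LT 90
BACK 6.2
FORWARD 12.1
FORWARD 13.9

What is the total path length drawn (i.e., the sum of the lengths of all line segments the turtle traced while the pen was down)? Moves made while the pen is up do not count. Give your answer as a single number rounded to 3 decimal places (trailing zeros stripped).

Executing turtle program step by step:
Start: pos=(-10,9), heading=225, pen down
RT 270: heading 225 -> 315
FD 4.2: (-10,9) -> (-7.03,6.03) [heading=315, draw]
FD 1.8: (-7.03,6.03) -> (-5.757,4.757) [heading=315, draw]
FD 7.3: (-5.757,4.757) -> (-0.595,-0.405) [heading=315, draw]
FD 4.4: (-0.595,-0.405) -> (2.516,-3.516) [heading=315, draw]
REPEAT 6 [
  -- iteration 1/6 --
  FD 8.3: (2.516,-3.516) -> (8.385,-9.385) [heading=315, draw]
  PU: pen up
  -- iteration 2/6 --
  FD 8.3: (8.385,-9.385) -> (14.254,-15.254) [heading=315, move]
  PU: pen up
  -- iteration 3/6 --
  FD 8.3: (14.254,-15.254) -> (20.123,-21.123) [heading=315, move]
  PU: pen up
  -- iteration 4/6 --
  FD 8.3: (20.123,-21.123) -> (25.992,-26.992) [heading=315, move]
  PU: pen up
  -- iteration 5/6 --
  FD 8.3: (25.992,-26.992) -> (31.861,-32.861) [heading=315, move]
  PU: pen up
  -- iteration 6/6 --
  FD 8.3: (31.861,-32.861) -> (37.73,-38.73) [heading=315, move]
  PU: pen up
]
PD: pen down
LT 90: heading 315 -> 45
LT 90: heading 45 -> 135
BK 6.2: (37.73,-38.73) -> (42.114,-43.114) [heading=135, draw]
FD 12.1: (42.114,-43.114) -> (33.558,-34.558) [heading=135, draw]
FD 13.9: (33.558,-34.558) -> (23.729,-24.729) [heading=135, draw]
Final: pos=(23.729,-24.729), heading=135, 8 segment(s) drawn

Segment lengths:
  seg 1: (-10,9) -> (-7.03,6.03), length = 4.2
  seg 2: (-7.03,6.03) -> (-5.757,4.757), length = 1.8
  seg 3: (-5.757,4.757) -> (-0.595,-0.405), length = 7.3
  seg 4: (-0.595,-0.405) -> (2.516,-3.516), length = 4.4
  seg 5: (2.516,-3.516) -> (8.385,-9.385), length = 8.3
  seg 6: (37.73,-38.73) -> (42.114,-43.114), length = 6.2
  seg 7: (42.114,-43.114) -> (33.558,-34.558), length = 12.1
  seg 8: (33.558,-34.558) -> (23.729,-24.729), length = 13.9
Total = 58.2

Answer: 58.2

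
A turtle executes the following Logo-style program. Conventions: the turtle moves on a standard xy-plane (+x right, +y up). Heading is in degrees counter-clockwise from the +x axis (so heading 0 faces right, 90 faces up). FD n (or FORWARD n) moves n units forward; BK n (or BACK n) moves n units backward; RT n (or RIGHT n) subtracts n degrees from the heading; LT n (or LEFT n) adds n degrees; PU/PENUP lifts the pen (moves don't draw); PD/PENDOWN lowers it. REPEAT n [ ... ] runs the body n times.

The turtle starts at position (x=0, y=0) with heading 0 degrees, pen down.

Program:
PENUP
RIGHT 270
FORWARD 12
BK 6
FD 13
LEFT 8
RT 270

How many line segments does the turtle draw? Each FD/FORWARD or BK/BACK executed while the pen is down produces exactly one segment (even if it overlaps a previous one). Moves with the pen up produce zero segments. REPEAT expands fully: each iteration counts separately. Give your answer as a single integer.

Executing turtle program step by step:
Start: pos=(0,0), heading=0, pen down
PU: pen up
RT 270: heading 0 -> 90
FD 12: (0,0) -> (0,12) [heading=90, move]
BK 6: (0,12) -> (0,6) [heading=90, move]
FD 13: (0,6) -> (0,19) [heading=90, move]
LT 8: heading 90 -> 98
RT 270: heading 98 -> 188
Final: pos=(0,19), heading=188, 0 segment(s) drawn
Segments drawn: 0

Answer: 0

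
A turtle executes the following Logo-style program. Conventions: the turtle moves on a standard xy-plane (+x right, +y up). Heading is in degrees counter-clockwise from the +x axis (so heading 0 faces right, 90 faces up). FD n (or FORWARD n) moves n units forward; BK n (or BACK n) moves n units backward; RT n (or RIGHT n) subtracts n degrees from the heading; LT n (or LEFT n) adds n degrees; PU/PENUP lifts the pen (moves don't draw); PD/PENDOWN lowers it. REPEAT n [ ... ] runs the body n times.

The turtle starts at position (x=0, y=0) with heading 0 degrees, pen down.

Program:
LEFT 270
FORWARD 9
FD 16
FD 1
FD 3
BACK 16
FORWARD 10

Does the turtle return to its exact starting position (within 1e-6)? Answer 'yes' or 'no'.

Executing turtle program step by step:
Start: pos=(0,0), heading=0, pen down
LT 270: heading 0 -> 270
FD 9: (0,0) -> (0,-9) [heading=270, draw]
FD 16: (0,-9) -> (0,-25) [heading=270, draw]
FD 1: (0,-25) -> (0,-26) [heading=270, draw]
FD 3: (0,-26) -> (0,-29) [heading=270, draw]
BK 16: (0,-29) -> (0,-13) [heading=270, draw]
FD 10: (0,-13) -> (0,-23) [heading=270, draw]
Final: pos=(0,-23), heading=270, 6 segment(s) drawn

Start position: (0, 0)
Final position: (0, -23)
Distance = 23; >= 1e-6 -> NOT closed

Answer: no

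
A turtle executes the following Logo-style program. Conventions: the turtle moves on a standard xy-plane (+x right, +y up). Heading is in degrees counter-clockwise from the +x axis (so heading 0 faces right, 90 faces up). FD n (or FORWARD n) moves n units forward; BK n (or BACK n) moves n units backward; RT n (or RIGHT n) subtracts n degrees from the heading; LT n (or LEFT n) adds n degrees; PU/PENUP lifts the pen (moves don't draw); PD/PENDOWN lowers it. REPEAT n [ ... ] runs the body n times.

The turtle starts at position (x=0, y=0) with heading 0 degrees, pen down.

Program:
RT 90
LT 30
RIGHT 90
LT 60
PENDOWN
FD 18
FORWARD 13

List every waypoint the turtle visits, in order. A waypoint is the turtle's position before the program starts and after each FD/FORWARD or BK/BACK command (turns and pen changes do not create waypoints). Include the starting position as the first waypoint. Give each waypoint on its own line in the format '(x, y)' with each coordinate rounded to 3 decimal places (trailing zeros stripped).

Answer: (0, 0)
(0, -18)
(0, -31)

Derivation:
Executing turtle program step by step:
Start: pos=(0,0), heading=0, pen down
RT 90: heading 0 -> 270
LT 30: heading 270 -> 300
RT 90: heading 300 -> 210
LT 60: heading 210 -> 270
PD: pen down
FD 18: (0,0) -> (0,-18) [heading=270, draw]
FD 13: (0,-18) -> (0,-31) [heading=270, draw]
Final: pos=(0,-31), heading=270, 2 segment(s) drawn
Waypoints (3 total):
(0, 0)
(0, -18)
(0, -31)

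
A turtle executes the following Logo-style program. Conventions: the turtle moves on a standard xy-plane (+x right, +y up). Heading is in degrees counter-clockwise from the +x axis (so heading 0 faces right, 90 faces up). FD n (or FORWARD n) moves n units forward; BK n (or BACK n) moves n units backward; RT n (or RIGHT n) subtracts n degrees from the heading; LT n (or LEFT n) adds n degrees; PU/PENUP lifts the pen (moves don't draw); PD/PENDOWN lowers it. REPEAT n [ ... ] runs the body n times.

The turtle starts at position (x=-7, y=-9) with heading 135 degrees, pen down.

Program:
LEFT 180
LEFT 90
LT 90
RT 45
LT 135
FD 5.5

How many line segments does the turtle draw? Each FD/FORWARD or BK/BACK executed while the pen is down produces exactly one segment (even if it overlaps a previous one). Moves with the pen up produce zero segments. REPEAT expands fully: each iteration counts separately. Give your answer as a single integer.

Executing turtle program step by step:
Start: pos=(-7,-9), heading=135, pen down
LT 180: heading 135 -> 315
LT 90: heading 315 -> 45
LT 90: heading 45 -> 135
RT 45: heading 135 -> 90
LT 135: heading 90 -> 225
FD 5.5: (-7,-9) -> (-10.889,-12.889) [heading=225, draw]
Final: pos=(-10.889,-12.889), heading=225, 1 segment(s) drawn
Segments drawn: 1

Answer: 1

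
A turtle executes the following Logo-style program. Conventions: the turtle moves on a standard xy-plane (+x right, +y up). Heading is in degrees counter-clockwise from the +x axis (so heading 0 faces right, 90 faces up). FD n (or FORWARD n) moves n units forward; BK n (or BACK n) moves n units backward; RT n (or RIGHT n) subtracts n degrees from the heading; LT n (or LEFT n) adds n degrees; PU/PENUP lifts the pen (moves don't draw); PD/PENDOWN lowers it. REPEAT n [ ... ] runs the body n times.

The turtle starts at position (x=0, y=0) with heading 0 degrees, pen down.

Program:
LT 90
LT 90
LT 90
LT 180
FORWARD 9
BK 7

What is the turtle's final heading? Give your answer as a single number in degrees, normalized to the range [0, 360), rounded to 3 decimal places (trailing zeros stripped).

Answer: 90

Derivation:
Executing turtle program step by step:
Start: pos=(0,0), heading=0, pen down
LT 90: heading 0 -> 90
LT 90: heading 90 -> 180
LT 90: heading 180 -> 270
LT 180: heading 270 -> 90
FD 9: (0,0) -> (0,9) [heading=90, draw]
BK 7: (0,9) -> (0,2) [heading=90, draw]
Final: pos=(0,2), heading=90, 2 segment(s) drawn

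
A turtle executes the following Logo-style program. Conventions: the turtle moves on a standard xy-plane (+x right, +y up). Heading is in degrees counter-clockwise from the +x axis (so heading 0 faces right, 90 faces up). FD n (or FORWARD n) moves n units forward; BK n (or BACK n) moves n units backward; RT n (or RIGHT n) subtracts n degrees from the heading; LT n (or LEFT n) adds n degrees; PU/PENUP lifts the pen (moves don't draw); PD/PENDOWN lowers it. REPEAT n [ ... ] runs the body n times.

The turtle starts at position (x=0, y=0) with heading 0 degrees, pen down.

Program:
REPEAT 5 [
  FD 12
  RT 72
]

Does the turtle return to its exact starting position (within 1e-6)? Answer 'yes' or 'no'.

Executing turtle program step by step:
Start: pos=(0,0), heading=0, pen down
REPEAT 5 [
  -- iteration 1/5 --
  FD 12: (0,0) -> (12,0) [heading=0, draw]
  RT 72: heading 0 -> 288
  -- iteration 2/5 --
  FD 12: (12,0) -> (15.708,-11.413) [heading=288, draw]
  RT 72: heading 288 -> 216
  -- iteration 3/5 --
  FD 12: (15.708,-11.413) -> (6,-18.466) [heading=216, draw]
  RT 72: heading 216 -> 144
  -- iteration 4/5 --
  FD 12: (6,-18.466) -> (-3.708,-11.413) [heading=144, draw]
  RT 72: heading 144 -> 72
  -- iteration 5/5 --
  FD 12: (-3.708,-11.413) -> (0,0) [heading=72, draw]
  RT 72: heading 72 -> 0
]
Final: pos=(0,0), heading=0, 5 segment(s) drawn

Start position: (0, 0)
Final position: (0, 0)
Distance = 0; < 1e-6 -> CLOSED

Answer: yes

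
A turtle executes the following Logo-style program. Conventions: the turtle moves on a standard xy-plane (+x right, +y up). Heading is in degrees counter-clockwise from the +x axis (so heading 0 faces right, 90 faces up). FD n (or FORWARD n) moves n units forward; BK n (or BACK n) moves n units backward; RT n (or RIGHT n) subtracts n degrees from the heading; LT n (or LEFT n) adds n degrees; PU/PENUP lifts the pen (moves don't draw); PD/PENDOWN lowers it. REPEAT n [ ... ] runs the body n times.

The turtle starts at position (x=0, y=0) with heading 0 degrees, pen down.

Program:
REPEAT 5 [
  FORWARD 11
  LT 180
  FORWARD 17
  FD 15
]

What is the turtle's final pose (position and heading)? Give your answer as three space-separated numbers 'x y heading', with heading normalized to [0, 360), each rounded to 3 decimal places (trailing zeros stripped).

Executing turtle program step by step:
Start: pos=(0,0), heading=0, pen down
REPEAT 5 [
  -- iteration 1/5 --
  FD 11: (0,0) -> (11,0) [heading=0, draw]
  LT 180: heading 0 -> 180
  FD 17: (11,0) -> (-6,0) [heading=180, draw]
  FD 15: (-6,0) -> (-21,0) [heading=180, draw]
  -- iteration 2/5 --
  FD 11: (-21,0) -> (-32,0) [heading=180, draw]
  LT 180: heading 180 -> 0
  FD 17: (-32,0) -> (-15,0) [heading=0, draw]
  FD 15: (-15,0) -> (0,0) [heading=0, draw]
  -- iteration 3/5 --
  FD 11: (0,0) -> (11,0) [heading=0, draw]
  LT 180: heading 0 -> 180
  FD 17: (11,0) -> (-6,0) [heading=180, draw]
  FD 15: (-6,0) -> (-21,0) [heading=180, draw]
  -- iteration 4/5 --
  FD 11: (-21,0) -> (-32,0) [heading=180, draw]
  LT 180: heading 180 -> 0
  FD 17: (-32,0) -> (-15,0) [heading=0, draw]
  FD 15: (-15,0) -> (0,0) [heading=0, draw]
  -- iteration 5/5 --
  FD 11: (0,0) -> (11,0) [heading=0, draw]
  LT 180: heading 0 -> 180
  FD 17: (11,0) -> (-6,0) [heading=180, draw]
  FD 15: (-6,0) -> (-21,0) [heading=180, draw]
]
Final: pos=(-21,0), heading=180, 15 segment(s) drawn

Answer: -21 0 180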